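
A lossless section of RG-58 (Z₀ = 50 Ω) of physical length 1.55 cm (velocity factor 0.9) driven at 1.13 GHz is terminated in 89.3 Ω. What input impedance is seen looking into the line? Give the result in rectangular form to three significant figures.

Z_in ≈ 66.4 − j29.6 Ω

λ = v/f = 0.9·c / 1.13 GHz = 0.239 m
βl = 2π·l/λ = 2π × 0.0649 = 23.4°
tan(βl) = tan(23.4°) = 0.432
Z_in = Z_0·(Z_L + jZ_0·tanβl)/(Z_0 + jZ_L·tanβl)
     = 50·(89.3 + j21.6)/(50 + j38.6)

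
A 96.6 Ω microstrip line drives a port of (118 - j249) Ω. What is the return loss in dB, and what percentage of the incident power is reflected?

Γ = (21.4 − j249)/(214.6 − j249), |Γ| = 0.76
RL = −20·log₁₀(0.76) = 2.38 dB
P_refl/P_inc = |Γ|² = 0.578

RL ≈ 2.38 dB; 57.8% of incident power reflected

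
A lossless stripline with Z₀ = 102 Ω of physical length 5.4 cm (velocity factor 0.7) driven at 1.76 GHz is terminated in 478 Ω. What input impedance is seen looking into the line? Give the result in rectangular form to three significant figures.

λ = v/f = 0.7·c / 1.76 GHz = 0.119 m
βl = 2π·l/λ = 2π × 0.453 = 163°
tan(βl) = tan(163°) = -0.307
Z_in = Z_0·(Z_L + jZ_0·tanβl)/(Z_0 + jZ_L·tanβl)
     = 102·(478 − j31.3)/(102 − j147)

Z_in ≈ 170 + j214 Ω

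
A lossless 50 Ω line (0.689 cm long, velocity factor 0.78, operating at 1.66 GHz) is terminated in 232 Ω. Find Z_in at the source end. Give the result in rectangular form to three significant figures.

Z_in ≈ 80.7 − j103 Ω

λ = v/f = 0.78·c / 1.66 GHz = 0.141 m
βl = 2π·l/λ = 2π × 0.0489 = 17.6°
tan(βl) = tan(17.6°) = 0.317
Z_in = Z_0·(Z_L + jZ_0·tanβl)/(Z_0 + jZ_L·tanβl)
     = 50·(232 + j15.9)/(50 + j73.6)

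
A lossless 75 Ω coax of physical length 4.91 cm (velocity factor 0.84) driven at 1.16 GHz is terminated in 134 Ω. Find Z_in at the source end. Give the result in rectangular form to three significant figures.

λ = v/f = 0.84·c / 1.16 GHz = 0.217 m
βl = 2π·l/λ = 2π × 0.226 = 81.4°
tan(βl) = tan(81.4°) = 6.59
Z_in = Z_0·(Z_L + jZ_0·tanβl)/(Z_0 + jZ_L·tanβl)
     = 75·(134 + j494)/(75 + j882)

Z_in ≈ 42.6 − j7.76 Ω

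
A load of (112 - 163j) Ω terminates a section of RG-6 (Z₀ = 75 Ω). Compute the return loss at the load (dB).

RL ≈ 3.43 dB

Γ = (37 − j163)/(187 − j163), |Γ| = 0.674
RL = −20·log₁₀|Γ| = −20·log₁₀(0.674)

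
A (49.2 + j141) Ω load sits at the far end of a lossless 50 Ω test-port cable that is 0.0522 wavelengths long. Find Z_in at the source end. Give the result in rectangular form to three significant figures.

βl = 2π × 0.0522 = 18.8°
tan(βl) = tan(18.8°) = 0.34
Z_in = Z_0·(Z_L + jZ_0·tanβl)/(Z_0 + jZ_L·tanβl)
     = 50·(49.2 + j158)/(2.02 + j16.7)

Z_in ≈ 483 − j88.7 Ω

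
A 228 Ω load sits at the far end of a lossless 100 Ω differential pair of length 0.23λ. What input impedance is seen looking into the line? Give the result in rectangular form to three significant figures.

Z_in ≈ 44.4 − j10.2 Ω

βl = 2π × 0.23 = 82.8°
tan(βl) = tan(82.8°) = 7.92
Z_in = Z_0·(Z_L + jZ_0·tanβl)/(Z_0 + jZ_L·tanβl)
     = 100·(228 + j792)/(100 + j1800)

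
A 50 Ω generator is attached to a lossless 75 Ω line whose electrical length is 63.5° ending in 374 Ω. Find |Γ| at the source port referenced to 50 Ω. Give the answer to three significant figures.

|Γ| ≈ 0.614

tan(βl) = 2.01
Z_in = Z_0·(Z_L + jZ_0·tanβl)/(Z_0 + jZ_L·tanβl) = 18.6 − j35.5 Ω
Γ_s = (Z_in − Z_s)/(Z_in + Z_s) = (-31.4 − j35.5)/(68.6 − j35.5), |Γ_s| = 0.614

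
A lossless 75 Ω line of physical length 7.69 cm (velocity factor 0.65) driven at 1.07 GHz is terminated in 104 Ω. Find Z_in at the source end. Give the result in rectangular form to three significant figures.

λ = v/f = 0.65·c / 1.07 GHz = 0.182 m
βl = 2π·l/λ = 2π × 0.422 = 152°
tan(βl) = tan(152°) = -0.534
Z_in = Z_0·(Z_L + jZ_0·tanβl)/(Z_0 + jZ_L·tanβl)
     = 75·(104 − j40)/(75 − j55.5)

Z_in ≈ 86.3 + j23.9 Ω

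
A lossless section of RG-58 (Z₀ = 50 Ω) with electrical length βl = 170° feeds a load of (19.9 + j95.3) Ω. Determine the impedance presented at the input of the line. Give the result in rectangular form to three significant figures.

tan(βl) = tan(170°) = -0.176
Z_in = Z_0·(Z_L + jZ_0·tanβl)/(Z_0 + jZ_L·tanβl)
     = 50·(19.9 + j86.5)/(66.8 − j3.51)

Z_in ≈ 11.5 + j65.3 Ω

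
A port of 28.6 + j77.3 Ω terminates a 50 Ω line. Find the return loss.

RL ≈ 2.76 dB

Γ = (-21.4 + j77.3)/(78.6 + j77.3), |Γ| = 0.728
RL = −20·log₁₀|Γ| = −20·log₁₀(0.728)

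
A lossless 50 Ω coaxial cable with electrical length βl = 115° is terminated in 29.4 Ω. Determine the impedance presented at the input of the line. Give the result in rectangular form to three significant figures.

Z_in ≈ 63.6 − j27.1 Ω

tan(βl) = tan(115°) = -2.14
Z_in = Z_0·(Z_L + jZ_0·tanβl)/(Z_0 + jZ_L·tanβl)
     = 50·(29.4 − j107)/(50 − j63)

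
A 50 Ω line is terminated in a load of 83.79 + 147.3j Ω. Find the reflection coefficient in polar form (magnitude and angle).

Γ = (Z_L − Z_0)/(Z_L + Z_0) = (33.79 + j147.3)/(133.8 + j147.3)
|Γ| = 151/199 = 0.759

Γ ≈ 0.759 ∠ 29.3°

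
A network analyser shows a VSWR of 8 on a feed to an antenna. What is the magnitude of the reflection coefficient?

|Γ| = (S − 1)/(S + 1) = (8 − 1)/(8 + 1) = 7/9

|Γ| ≈ 0.778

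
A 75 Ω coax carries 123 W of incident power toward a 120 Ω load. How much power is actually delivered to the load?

P_delivered ≈ 116 W

Γ = (120 − 75)/(120 + 75) = 0.231
|Γ|² = 0.0533
P_refl = |Γ|²·P_inc = 6.55 W, P_del = (1 − |Γ|²)·P_inc = 116 W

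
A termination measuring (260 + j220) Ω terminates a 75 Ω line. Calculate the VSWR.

VSWR ≈ 6.07

Γ = (Z_L − Z_0)/(Z_L + Z_0) = (185 + j220)/(335 + j220)
|Γ| = 287/401 = 0.717
VSWR = (1 + |Γ|)/(1 − |Γ|) = 1.72/0.283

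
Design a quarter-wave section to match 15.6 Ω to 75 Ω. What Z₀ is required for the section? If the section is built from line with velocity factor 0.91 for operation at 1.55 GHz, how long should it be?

Z_qwt = √(Z_0·R_L) = √(75 × 15.6) = √1170
λ = 0.91·c/f = 0.176 m, so l = λ/4 = 0.044 m

Z_qwt ≈ 34.2 Ω; length ≈ 4.4 cm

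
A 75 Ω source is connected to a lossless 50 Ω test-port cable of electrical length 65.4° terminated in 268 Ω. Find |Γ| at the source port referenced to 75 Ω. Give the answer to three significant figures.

|Γ| ≈ 0.758

tan(βl) = 2.18
Z_in = Z_0·(Z_L + jZ_0·tanβl)/(Z_0 + jZ_L·tanβl) = 11.2 − j21.9 Ω
Γ_s = (Z_in − Z_s)/(Z_in + Z_s) = (-63.8 − j21.9)/(86.2 − j21.9), |Γ_s| = 0.758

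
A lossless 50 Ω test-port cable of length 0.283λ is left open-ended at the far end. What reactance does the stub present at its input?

X_in ≈ 10.5 Ω (inductive)

βl = 2π × 0.283 = 102°
tan(βl) = -4.75
For an open-ended stub, Z_in = −jZ_0·cot(βl) = −jZ_0/tan(βl)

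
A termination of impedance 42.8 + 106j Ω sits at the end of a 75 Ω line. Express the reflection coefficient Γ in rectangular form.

Γ = (Z_L − Z_0)/(Z_L + Z_0) = (-32.2 + j106)/(117.8 + j106)

Γ ≈ 0.296 + j0.633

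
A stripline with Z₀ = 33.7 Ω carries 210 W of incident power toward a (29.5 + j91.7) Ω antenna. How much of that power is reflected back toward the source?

P_reflected ≈ 143 W

|Γ| = |(-4.2 + j91.7)/(63.2 + j91.7)| = 0.824
|Γ|² = 0.679
P_refl = |Γ|²·P_inc = 143 W, P_del = (1 − |Γ|²)·P_inc = 67.3 W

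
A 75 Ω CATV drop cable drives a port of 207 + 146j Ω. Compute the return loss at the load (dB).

Γ = (132 + j146)/(282 + j146), |Γ| = 0.62
RL = −20·log₁₀|Γ| = −20·log₁₀(0.62)

RL ≈ 4.15 dB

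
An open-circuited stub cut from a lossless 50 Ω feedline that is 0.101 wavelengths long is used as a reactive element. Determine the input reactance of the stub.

βl = 2π × 0.101 = 36.4°
tan(βl) = 0.736
For an open-circuited stub, Z_in = −jZ_0·cot(βl) = −jZ_0/tan(βl)

X_in ≈ -67.9 Ω (capacitive)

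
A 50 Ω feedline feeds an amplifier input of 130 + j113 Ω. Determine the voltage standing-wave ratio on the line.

VSWR ≈ 4.74

Γ = (Z_L − Z_0)/(Z_L + Z_0) = (80 + j113)/(180 + j113)
|Γ| = 138/213 = 0.651
VSWR = (1 + |Γ|)/(1 − |Γ|) = 1.65/0.349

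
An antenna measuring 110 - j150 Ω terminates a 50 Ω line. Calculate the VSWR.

VSWR ≈ 6.59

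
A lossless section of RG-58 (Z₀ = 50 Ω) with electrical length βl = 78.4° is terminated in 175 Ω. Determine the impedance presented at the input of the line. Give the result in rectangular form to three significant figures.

tan(βl) = tan(78.4°) = 4.87
Z_in = Z_0·(Z_L + jZ_0·tanβl)/(Z_0 + jZ_L·tanβl)
     = 50·(175 + j244)/(50 + j853)

Z_in ≈ 14.8 − j9.39 Ω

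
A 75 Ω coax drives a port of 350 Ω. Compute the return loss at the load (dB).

RL ≈ 3.78 dB

Γ = (350 − 75)/(350 + 75) = 0.647
RL = −20·log₁₀|Γ| = −20·log₁₀(0.647)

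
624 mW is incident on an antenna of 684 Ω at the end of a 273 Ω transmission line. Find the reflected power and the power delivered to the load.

Γ = (684 − 273)/(684 + 273) = 0.429
|Γ|² = 0.184
P_refl = |Γ|²·P_inc = 115 mW, P_del = (1 − |Γ|²)·P_inc = 509 mW

P_reflected ≈ 115 mW; P_delivered ≈ 509 mW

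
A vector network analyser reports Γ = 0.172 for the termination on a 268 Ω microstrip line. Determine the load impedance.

Z_L = Z_0·(1 + Γ)/(1 − Γ) = 268·(1.17)/(0.828)

Z_L ≈ 379 Ω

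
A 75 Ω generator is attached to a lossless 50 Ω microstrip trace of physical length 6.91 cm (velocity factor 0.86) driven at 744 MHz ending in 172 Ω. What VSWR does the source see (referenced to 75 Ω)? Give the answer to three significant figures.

λ = v/f = 0.86·c / 744 MHz = 0.347 m
βl = 2π·l/λ = 2π × 0.199 = 71.7°
tan(βl) = 3.03
Z_in = Z_0·(Z_L + jZ_0·tanβl)/(Z_0 + jZ_L·tanβl) = 16 − j15 Ω
Γ_s = (Z_in − Z_s)/(Z_in + Z_s) = (-59 − j15)/(91 − j15), |Γ_s| = 0.661
VSWR = (1 + |Γ_s|)/(1 − |Γ_s|)

VSWR ≈ 4.89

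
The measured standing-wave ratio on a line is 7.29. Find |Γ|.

|Γ| ≈ 0.759

|Γ| = (S − 1)/(S + 1) = (7.29 − 1)/(7.29 + 1) = 6.29/8.29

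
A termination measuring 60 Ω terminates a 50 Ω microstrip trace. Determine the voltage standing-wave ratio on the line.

For a purely resistive load, VSWR = R_L/Z_0 or Z_0/R_L (whichever > 1) = 60/50

VSWR ≈ 1.2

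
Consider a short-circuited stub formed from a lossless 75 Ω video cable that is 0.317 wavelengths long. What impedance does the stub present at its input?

Z_in ≈ −j168 Ω

βl = 2π × 0.317 = 114°
tan(βl) = -2.23
For a short-circuited stub, Z_in = jZ_0·tan(βl)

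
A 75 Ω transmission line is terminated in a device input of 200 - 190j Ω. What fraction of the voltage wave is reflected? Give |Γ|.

|Γ| ≈ 0.68

Γ = (Z_L − Z_0)/(Z_L + Z_0) = (125 − j190)/(275 − j190)
|Γ| = 227/334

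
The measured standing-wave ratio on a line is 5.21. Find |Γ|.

|Γ| ≈ 0.678

|Γ| = (S − 1)/(S + 1) = (5.21 − 1)/(5.21 + 1) = 4.21/6.21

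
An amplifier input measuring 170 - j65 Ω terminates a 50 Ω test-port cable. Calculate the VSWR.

VSWR ≈ 3.94

Γ = (Z_L − Z_0)/(Z_L + Z_0) = (120 − j65)/(220 − j65)
|Γ| = 136/229 = 0.595
VSWR = (1 + |Γ|)/(1 − |Γ|) = 1.59/0.405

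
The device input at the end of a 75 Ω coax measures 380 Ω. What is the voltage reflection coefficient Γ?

Γ = (Z_L − Z_0)/(Z_L + Z_0) = (380 − 75)/(380 + 75) = 305/455

Γ = 0.67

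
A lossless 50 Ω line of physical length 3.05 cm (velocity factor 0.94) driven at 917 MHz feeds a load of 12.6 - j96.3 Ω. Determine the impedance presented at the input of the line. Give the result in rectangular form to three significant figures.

λ = v/f = 0.94·c / 917 MHz = 0.308 m
βl = 2π·l/λ = 2π × 0.0992 = 35.7°
tan(βl) = tan(35.7°) = 0.719
Z_in = Z_0·(Z_L + jZ_0·tanβl)/(Z_0 + jZ_L·tanβl)
     = 50·(12.6 − j60.4)/(119 + j9.06)

Z_in ≈ 3.34 − j25.6 Ω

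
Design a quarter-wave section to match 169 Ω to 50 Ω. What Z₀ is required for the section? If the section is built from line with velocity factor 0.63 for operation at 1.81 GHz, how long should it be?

Z_qwt ≈ 91.9 Ω; length ≈ 2.61 cm

Z_qwt = √(Z_0·R_L) = √(50 × 169) = √8450
λ = 0.63·c/f = 0.104 m, so l = λ/4 = 0.0261 m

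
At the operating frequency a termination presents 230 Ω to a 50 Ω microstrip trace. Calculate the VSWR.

Γ = (230 − 50)/(230 + 50) = 0.643
VSWR = (1 + 0.643)/(1 − 0.643)

VSWR ≈ 4.6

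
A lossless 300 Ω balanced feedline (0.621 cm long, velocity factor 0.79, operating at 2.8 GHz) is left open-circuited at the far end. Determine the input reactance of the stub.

X_in ≈ -604 Ω (capacitive)

λ = v/f = 0.79·c / 2.8 GHz = 0.0846 m
βl = 2π·l/λ = 2π × 0.0734 = 26.4°
tan(βl) = 0.497
For an open-circuited stub, Z_in = −jZ_0·cot(βl) = −jZ_0/tan(βl)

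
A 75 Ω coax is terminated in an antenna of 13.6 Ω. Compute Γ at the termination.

Γ = -0.693

Γ = (Z_L − Z_0)/(Z_L + Z_0) = (13.6 − 75)/(13.6 + 75) = -61.4/88.6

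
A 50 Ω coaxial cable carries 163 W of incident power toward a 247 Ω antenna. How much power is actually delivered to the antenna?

Γ = (247 − 50)/(247 + 50) = 0.663
|Γ|² = 0.44
P_refl = |Γ|²·P_inc = 71.7 W, P_del = (1 − |Γ|²)·P_inc = 91.3 W

P_delivered ≈ 91.3 W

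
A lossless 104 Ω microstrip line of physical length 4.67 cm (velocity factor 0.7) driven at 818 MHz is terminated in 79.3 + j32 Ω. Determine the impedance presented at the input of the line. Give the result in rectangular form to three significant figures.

λ = v/f = 0.7·c / 818 MHz = 0.257 m
βl = 2π·l/λ = 2π × 0.182 = 65.5°
tan(βl) = tan(65.5°) = 2.19
Z_in = Z_0·(Z_L + jZ_0·tanβl)/(Z_0 + jZ_L·tanβl)
     = 104·(79.3 + j260)/(33.8 + j174)

Z_in ≈ 159 − j16.5 Ω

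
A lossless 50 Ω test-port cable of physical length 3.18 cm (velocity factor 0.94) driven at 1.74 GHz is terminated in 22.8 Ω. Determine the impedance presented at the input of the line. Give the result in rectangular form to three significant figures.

Z_in ≈ 77.3 + j42 Ω

λ = v/f = 0.94·c / 1.74 GHz = 0.162 m
βl = 2π·l/λ = 2π × 0.196 = 70.6°
tan(βl) = tan(70.6°) = 2.85
Z_in = Z_0·(Z_L + jZ_0·tanβl)/(Z_0 + jZ_L·tanβl)
     = 50·(22.8 + j142)/(50 + j64.9)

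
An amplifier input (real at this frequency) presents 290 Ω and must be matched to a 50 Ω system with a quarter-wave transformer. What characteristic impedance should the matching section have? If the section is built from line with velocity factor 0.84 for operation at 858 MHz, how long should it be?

Z_qwt ≈ 120 Ω; length ≈ 7.34 cm

Z_qwt = √(Z_0·R_L) = √(50 × 290) = √14500
λ = 0.84·c/f = 0.294 m, so l = λ/4 = 0.0734 m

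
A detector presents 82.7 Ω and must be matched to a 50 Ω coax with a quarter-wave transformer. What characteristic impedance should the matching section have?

Z_qwt = √(Z_0·R_L) = √(50 × 82.7) = √4135

Z_qwt ≈ 64.3 Ω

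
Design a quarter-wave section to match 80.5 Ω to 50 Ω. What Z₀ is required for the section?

Z_qwt ≈ 63.4 Ω

Z_qwt = √(Z_0·R_L) = √(50 × 80.5) = √4025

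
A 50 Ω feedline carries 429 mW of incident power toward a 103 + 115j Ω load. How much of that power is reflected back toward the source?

P_reflected ≈ 188 mW

|Γ| = |(53 + j115)/(153 + j115)| = 0.662
|Γ|² = 0.438
P_refl = |Γ|²·P_inc = 188 mW, P_del = (1 − |Γ|²)·P_inc = 241 mW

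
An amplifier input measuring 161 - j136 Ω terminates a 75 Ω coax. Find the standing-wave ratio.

VSWR ≈ 3.89

Γ = (Z_L − Z_0)/(Z_L + Z_0) = (86 − j136)/(236 − j136)
|Γ| = 161/272 = 0.591
VSWR = (1 + |Γ|)/(1 − |Γ|) = 1.59/0.409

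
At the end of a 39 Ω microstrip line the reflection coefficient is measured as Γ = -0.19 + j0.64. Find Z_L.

Z_L = Z_0·(1 + Γ)/(1 − Γ) = 39·(0.81 + j0.64)/(1.19 − j0.64)

Z_L ≈ 11.8 + j27.3 Ω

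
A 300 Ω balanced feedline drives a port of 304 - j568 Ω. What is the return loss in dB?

RL ≈ 3.29 dB

Γ = (4 − j568)/(604 − j568), |Γ| = 0.685
RL = −20·log₁₀|Γ| = −20·log₁₀(0.685)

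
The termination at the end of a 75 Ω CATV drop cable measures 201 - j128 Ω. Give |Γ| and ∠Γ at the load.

Γ = (Z_L − Z_0)/(Z_L + Z_0) = (126 − j128)/(276 − j128)
|Γ| = 180/304 = 0.59

Γ ≈ 0.59 ∠ -20.6°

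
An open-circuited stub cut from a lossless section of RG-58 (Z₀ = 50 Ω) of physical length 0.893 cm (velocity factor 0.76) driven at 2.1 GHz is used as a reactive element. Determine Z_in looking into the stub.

Z_in ≈ −j88 Ω

λ = v/f = 0.76·c / 2.1 GHz = 0.109 m
βl = 2π·l/λ = 2π × 0.0823 = 29.6°
tan(βl) = 0.568
For an open-circuited stub, Z_in = −jZ_0·cot(βl) = −jZ_0/tan(βl)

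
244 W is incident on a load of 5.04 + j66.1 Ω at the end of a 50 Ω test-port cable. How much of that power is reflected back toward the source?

|Γ| = |(-44.96 + j66.1)/(55.04 + j66.1)| = 0.929
|Γ|² = 0.864
P_refl = |Γ|²·P_inc = 211 W, P_del = (1 − |Γ|²)·P_inc = 33.2 W

P_reflected ≈ 211 W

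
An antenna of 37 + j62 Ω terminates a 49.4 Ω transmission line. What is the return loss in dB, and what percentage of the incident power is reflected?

RL ≈ 4.52 dB; 35.4% of incident power reflected

Γ = (-12.4 + j62)/(86.4 + j62), |Γ| = 0.595
RL = −20·log₁₀(0.595) = 4.52 dB
P_refl/P_inc = |Γ|² = 0.354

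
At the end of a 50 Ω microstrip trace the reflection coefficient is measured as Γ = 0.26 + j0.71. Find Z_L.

Z_L = Z_0·(1 + Γ)/(1 − Γ) = 50·(1.26 + j0.71)/(0.74 − j0.71)

Z_L ≈ 20.4 + j67.5 Ω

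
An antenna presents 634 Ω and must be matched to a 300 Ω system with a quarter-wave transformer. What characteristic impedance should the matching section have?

Z_qwt = √(Z_0·R_L) = √(300 × 634) = √190200

Z_qwt ≈ 436 Ω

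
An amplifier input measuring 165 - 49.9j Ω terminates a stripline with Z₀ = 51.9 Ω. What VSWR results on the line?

Γ = (Z_L − Z_0)/(Z_L + Z_0) = (113.1 − j49.9)/(216.9 − j49.9)
|Γ| = 124/223 = 0.555
VSWR = (1 + |Γ|)/(1 − |Γ|) = 1.56/0.445

VSWR ≈ 3.5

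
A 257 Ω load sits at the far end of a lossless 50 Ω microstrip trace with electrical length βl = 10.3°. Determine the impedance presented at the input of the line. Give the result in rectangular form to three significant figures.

Z_in ≈ 142 − j123 Ω

tan(βl) = tan(10.3°) = 0.182
Z_in = Z_0·(Z_L + jZ_0·tanβl)/(Z_0 + jZ_L·tanβl)
     = 50·(257 + j9.09)/(50 + j46.7)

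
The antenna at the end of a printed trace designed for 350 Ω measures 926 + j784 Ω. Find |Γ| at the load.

|Γ| ≈ 0.65

Γ = (Z_L − Z_0)/(Z_L + Z_0) = (576 + j784)/(1276 + j784)
|Γ| = 973/1500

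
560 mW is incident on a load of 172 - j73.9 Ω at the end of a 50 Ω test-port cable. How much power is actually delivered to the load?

P_delivered ≈ 352 mW

|Γ| = |(122 − j73.9)/(222 − j73.9)| = 0.61
|Γ|² = 0.372
P_refl = |Γ|²·P_inc = 208 mW, P_del = (1 − |Γ|²)·P_inc = 352 mW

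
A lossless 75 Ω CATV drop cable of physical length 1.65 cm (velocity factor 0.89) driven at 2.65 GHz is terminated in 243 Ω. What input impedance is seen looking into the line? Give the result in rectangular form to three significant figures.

λ = v/f = 0.89·c / 2.65 GHz = 0.101 m
βl = 2π·l/λ = 2π × 0.164 = 59°
tan(βl) = tan(59°) = 1.66
Z_in = Z_0·(Z_L + jZ_0·tanβl)/(Z_0 + jZ_L·tanβl)
     = 75·(243 + j125)/(75 + j404)

Z_in ≈ 30.5 − j39.5 Ω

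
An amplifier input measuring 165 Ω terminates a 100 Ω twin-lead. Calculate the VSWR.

VSWR ≈ 1.65

Γ = (165 − 100)/(165 + 100) = 0.245
VSWR = (1 + 0.245)/(1 − 0.245)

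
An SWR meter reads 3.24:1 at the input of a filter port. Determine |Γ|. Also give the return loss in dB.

|Γ| ≈ 0.528; return loss ≈ 5.54 dB

|Γ| = (S − 1)/(S + 1) = (3.24 − 1)/(3.24 + 1) = 2.24/4.24
RL = −20·log₁₀|Γ| = −20·log₁₀(0.528)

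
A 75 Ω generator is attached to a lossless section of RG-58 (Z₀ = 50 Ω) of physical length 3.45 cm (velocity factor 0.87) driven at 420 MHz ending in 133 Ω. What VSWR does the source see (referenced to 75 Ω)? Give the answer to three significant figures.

VSWR ≈ 2.08

λ = v/f = 0.87·c / 420 MHz = 0.621 m
βl = 2π·l/λ = 2π × 0.0555 = 20°
tan(βl) = 0.364
Z_in = Z_0·(Z_L + jZ_0·tanβl)/(Z_0 + jZ_L·tanβl) = 77.8 − j57.1 Ω
Γ_s = (Z_in − Z_s)/(Z_in + Z_s) = (2.79 − j57.1)/(153 − j57.1), |Γ_s| = 0.35
VSWR = (1 + |Γ_s|)/(1 − |Γ_s|)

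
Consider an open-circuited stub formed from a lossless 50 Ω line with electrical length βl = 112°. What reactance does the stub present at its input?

tan(βl) = -2.48
For an open-circuited stub, Z_in = −jZ_0·cot(βl) = −jZ_0/tan(βl)

X_in ≈ 20.2 Ω (inductive)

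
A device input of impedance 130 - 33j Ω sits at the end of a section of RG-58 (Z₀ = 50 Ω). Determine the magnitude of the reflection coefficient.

|Γ| ≈ 0.473

Γ = (Z_L − Z_0)/(Z_L + Z_0) = (80 − j33)/(180 − j33)
|Γ| = 86.5/183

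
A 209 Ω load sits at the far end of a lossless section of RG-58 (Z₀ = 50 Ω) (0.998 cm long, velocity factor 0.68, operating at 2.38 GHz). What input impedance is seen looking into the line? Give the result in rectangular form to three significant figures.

λ = v/f = 0.68·c / 2.38 GHz = 0.0857 m
βl = 2π·l/λ = 2π × 0.116 = 41.9°
tan(βl) = tan(41.9°) = 0.898
Z_in = Z_0·(Z_L + jZ_0·tanβl)/(Z_0 + jZ_L·tanβl)
     = 50·(209 + j44.9)/(50 + j188)

Z_in ≈ 25 − j49 Ω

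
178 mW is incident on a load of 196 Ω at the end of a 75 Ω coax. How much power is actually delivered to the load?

P_delivered ≈ 143 mW

Γ = (196 − 75)/(196 + 75) = 0.446
|Γ|² = 0.199
P_refl = |Γ|²·P_inc = 35.5 mW, P_del = (1 − |Γ|²)·P_inc = 143 mW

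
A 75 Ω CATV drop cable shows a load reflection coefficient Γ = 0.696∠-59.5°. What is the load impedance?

Z_L ≈ 49.7 − j116 Ω

Z_L = Z_0·(1 + Γ)/(1 − Γ) = 75·(1.35 − j0.6)/(0.647 + j0.6)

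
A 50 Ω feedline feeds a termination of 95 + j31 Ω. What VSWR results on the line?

Γ = (Z_L − Z_0)/(Z_L + Z_0) = (45 + j31)/(145 + j31)
|Γ| = 54.6/148 = 0.369
VSWR = (1 + |Γ|)/(1 − |Γ|) = 1.37/0.631

VSWR ≈ 2.17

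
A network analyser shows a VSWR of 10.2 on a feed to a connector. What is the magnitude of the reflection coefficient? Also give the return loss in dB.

|Γ| ≈ 0.821; return loss ≈ 1.71 dB

|Γ| = (S − 1)/(S + 1) = (10.2 − 1)/(10.2 + 1) = 9.2/11.2
RL = −20·log₁₀|Γ| = −20·log₁₀(0.821)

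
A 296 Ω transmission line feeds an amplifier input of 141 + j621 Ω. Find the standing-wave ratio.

Γ = (Z_L − Z_0)/(Z_L + Z_0) = (-155 + j621)/(437 + j621)
|Γ| = 640/759 = 0.843
VSWR = (1 + |Γ|)/(1 − |Γ|) = 1.84/0.157

VSWR ≈ 11.7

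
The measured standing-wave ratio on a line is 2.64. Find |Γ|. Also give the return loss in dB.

|Γ| ≈ 0.451; return loss ≈ 6.93 dB

|Γ| = (S − 1)/(S + 1) = (2.64 − 1)/(2.64 + 1) = 1.64/3.64
RL = −20·log₁₀|Γ| = −20·log₁₀(0.451)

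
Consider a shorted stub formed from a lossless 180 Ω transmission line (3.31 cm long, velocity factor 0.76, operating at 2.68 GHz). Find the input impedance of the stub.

Z_in ≈ −j151 Ω

λ = v/f = 0.76·c / 2.68 GHz = 0.0851 m
βl = 2π·l/λ = 2π × 0.389 = 140°
tan(βl) = -0.837
For a shorted stub, Z_in = jZ_0·tan(βl)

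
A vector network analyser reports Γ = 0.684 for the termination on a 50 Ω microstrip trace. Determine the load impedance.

Z_L ≈ 266 Ω

Z_L = Z_0·(1 + Γ)/(1 − Γ) = 50·(1.68)/(0.316)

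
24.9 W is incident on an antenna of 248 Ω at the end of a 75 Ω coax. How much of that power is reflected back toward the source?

Γ = (248 − 75)/(248 + 75) = 0.536
|Γ|² = 0.287
P_refl = |Γ|²·P_inc = 7.14 W, P_del = (1 − |Γ|²)·P_inc = 17.8 W

P_reflected ≈ 7.14 W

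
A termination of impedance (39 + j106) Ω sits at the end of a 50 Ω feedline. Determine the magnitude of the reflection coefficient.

|Γ| ≈ 0.77

Γ = (Z_L − Z_0)/(Z_L + Z_0) = (-11 + j106)/(89 + j106)
|Γ| = 107/138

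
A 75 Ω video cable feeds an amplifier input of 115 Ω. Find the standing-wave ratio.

VSWR ≈ 1.53

For a purely resistive load, VSWR = R_L/Z_0 or Z_0/R_L (whichever > 1) = 115/75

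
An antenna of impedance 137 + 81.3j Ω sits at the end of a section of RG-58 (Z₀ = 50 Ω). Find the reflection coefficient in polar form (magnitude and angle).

Γ ≈ 0.584 ∠ 19.6°

Γ = (Z_L − Z_0)/(Z_L + Z_0) = (87 + j81.3)/(187 + j81.3)
|Γ| = 119/204 = 0.584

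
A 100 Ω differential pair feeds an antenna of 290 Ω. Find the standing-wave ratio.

For a purely resistive load, VSWR = R_L/Z_0 or Z_0/R_L (whichever > 1) = 290/100

VSWR ≈ 2.9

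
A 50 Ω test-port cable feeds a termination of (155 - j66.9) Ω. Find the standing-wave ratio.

Γ = (Z_L − Z_0)/(Z_L + Z_0) = (105 − j66.9)/(205 − j66.9)
|Γ| = 125/216 = 0.577
VSWR = (1 + |Γ|)/(1 − |Γ|) = 1.58/0.423

VSWR ≈ 3.73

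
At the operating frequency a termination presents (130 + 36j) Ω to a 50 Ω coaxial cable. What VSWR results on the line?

Γ = (Z_L − Z_0)/(Z_L + Z_0) = (80 + j36)/(180 + j36)
|Γ| = 87.7/184 = 0.478
VSWR = (1 + |Γ|)/(1 − |Γ|) = 1.48/0.522

VSWR ≈ 2.83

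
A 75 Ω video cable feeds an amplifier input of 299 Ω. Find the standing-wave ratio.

VSWR ≈ 3.99

For a purely resistive load, VSWR = R_L/Z_0 or Z_0/R_L (whichever > 1) = 299/75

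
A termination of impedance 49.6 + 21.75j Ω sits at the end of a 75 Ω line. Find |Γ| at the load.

Γ = (Z_L − Z_0)/(Z_L + Z_0) = (-25.4 + j21.75)/(124.6 + j21.75)
|Γ| = 33.4/126

|Γ| ≈ 0.264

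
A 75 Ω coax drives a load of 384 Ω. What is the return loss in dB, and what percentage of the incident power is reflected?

Γ = (384 − 75)/(384 + 75) = 0.673
RL = −20·log₁₀(0.673) = 3.44 dB
P_refl/P_inc = |Γ|² = 0.453

RL ≈ 3.44 dB; 45.3% of incident power reflected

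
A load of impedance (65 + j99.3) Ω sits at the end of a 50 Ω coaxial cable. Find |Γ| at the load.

|Γ| ≈ 0.661

Γ = (Z_L − Z_0)/(Z_L + Z_0) = (15 + j99.3)/(115 + j99.3)
|Γ| = 100/152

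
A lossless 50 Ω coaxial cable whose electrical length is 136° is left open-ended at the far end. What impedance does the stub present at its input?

Z_in ≈ +j51.8 Ω

tan(βl) = -0.966
For an open-ended stub, Z_in = −jZ_0·cot(βl) = −jZ_0/tan(βl)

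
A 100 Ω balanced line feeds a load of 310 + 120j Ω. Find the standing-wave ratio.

Γ = (Z_L − Z_0)/(Z_L + Z_0) = (210 + j120)/(410 + j120)
|Γ| = 242/427 = 0.566
VSWR = (1 + |Γ|)/(1 − |Γ|) = 1.57/0.434

VSWR ≈ 3.61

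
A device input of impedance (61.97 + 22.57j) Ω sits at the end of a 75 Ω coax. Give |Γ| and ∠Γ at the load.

Γ ≈ 0.188 ∠ 111°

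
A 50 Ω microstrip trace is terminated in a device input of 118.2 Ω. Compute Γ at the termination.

Γ = (Z_L − Z_0)/(Z_L + Z_0) = (118.2 − 50)/(118.2 + 50) = 68.2/168.2

Γ = 0.405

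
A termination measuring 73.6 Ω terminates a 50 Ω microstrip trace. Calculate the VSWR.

VSWR ≈ 1.47

For a purely resistive load, VSWR = R_L/Z_0 or Z_0/R_L (whichever > 1) = 73.6/50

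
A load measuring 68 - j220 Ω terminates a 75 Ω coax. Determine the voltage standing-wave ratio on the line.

VSWR ≈ 11.4

Γ = (Z_L − Z_0)/(Z_L + Z_0) = (-7 − j220)/(143 − j220)
|Γ| = 220/262 = 0.839
VSWR = (1 + |Γ|)/(1 − |Γ|) = 1.84/0.161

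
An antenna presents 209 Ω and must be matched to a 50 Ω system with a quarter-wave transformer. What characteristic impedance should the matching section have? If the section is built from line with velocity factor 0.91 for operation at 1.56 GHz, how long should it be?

Z_qwt ≈ 102 Ω; length ≈ 4.38 cm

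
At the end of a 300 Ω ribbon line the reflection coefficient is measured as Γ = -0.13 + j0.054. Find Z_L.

Z_L ≈ 230 + j25.3 Ω

Z_L = Z_0·(1 + Γ)/(1 − Γ) = 300·(0.87 + j0.054)/(1.13 − j0.054)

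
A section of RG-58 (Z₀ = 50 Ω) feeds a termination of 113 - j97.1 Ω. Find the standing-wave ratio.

VSWR ≈ 4.13

Γ = (Z_L − Z_0)/(Z_L + Z_0) = (63 − j97.1)/(163 − j97.1)
|Γ| = 116/190 = 0.61
VSWR = (1 + |Γ|)/(1 − |Γ|) = 1.61/0.39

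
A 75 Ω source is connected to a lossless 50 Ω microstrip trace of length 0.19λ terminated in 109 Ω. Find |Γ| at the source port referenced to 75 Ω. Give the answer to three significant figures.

βl = 2π × 0.19 = 68.4°
tan(βl) = 2.53
Z_in = Z_0·(Z_L + jZ_0·tanβl)/(Z_0 + jZ_L·tanβl) = 25.7 − j15.1 Ω
Γ_s = (Z_in − Z_s)/(Z_in + Z_s) = (-49.3 − j15.1)/(101 − j15.1), |Γ_s| = 0.507

|Γ| ≈ 0.507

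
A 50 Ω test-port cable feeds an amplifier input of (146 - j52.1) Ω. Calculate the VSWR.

VSWR ≈ 3.33

Γ = (Z_L − Z_0)/(Z_L + Z_0) = (96 − j52.1)/(196 − j52.1)
|Γ| = 109/203 = 0.539
VSWR = (1 + |Γ|)/(1 − |Γ|) = 1.54/0.461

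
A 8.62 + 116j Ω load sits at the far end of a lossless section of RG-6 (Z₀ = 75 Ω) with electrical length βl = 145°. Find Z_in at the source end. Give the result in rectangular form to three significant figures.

Z_in ≈ 2.96 + j30.6 Ω

tan(βl) = tan(145°) = -0.7
Z_in = Z_0·(Z_L + jZ_0·tanβl)/(Z_0 + jZ_L·tanβl)
     = 75·(8.62 + j63.5)/(156 − j6.04)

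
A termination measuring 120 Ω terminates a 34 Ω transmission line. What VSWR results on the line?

For a purely resistive load, VSWR = R_L/Z_0 or Z_0/R_L (whichever > 1) = 120/34

VSWR ≈ 3.53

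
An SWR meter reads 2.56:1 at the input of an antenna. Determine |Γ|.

|Γ| ≈ 0.438

|Γ| = (S − 1)/(S + 1) = (2.56 − 1)/(2.56 + 1) = 1.56/3.56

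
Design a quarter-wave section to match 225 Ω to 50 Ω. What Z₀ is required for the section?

Z_qwt = √(Z_0·R_L) = √(50 × 225) = √11250

Z_qwt ≈ 106 Ω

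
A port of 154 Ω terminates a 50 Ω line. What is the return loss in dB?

RL ≈ 5.85 dB

Γ = (154 − 50)/(154 + 50) = 0.51
RL = −20·log₁₀|Γ| = −20·log₁₀(0.51)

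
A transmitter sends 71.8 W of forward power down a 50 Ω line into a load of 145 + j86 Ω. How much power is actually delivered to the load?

P_delivered ≈ 45.8 W

|Γ| = |(95 + j86)/(195 + j86)| = 0.601
|Γ|² = 0.362
P_refl = |Γ|²·P_inc = 26 W, P_del = (1 − |Γ|²)·P_inc = 45.8 W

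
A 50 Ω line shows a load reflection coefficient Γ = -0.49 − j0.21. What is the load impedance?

Z_L ≈ 15.8 − j9.27 Ω

Z_L = Z_0·(1 + Γ)/(1 − Γ) = 50·(0.51 − j0.21)/(1.49 + j0.21)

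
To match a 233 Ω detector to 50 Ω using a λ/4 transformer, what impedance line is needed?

Z_qwt ≈ 108 Ω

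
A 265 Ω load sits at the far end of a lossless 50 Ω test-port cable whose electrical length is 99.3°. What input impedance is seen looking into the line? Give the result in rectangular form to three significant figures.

tan(βl) = tan(99.3°) = -6.11
Z_in = Z_0·(Z_L + jZ_0·tanβl)/(Z_0 + jZ_L·tanβl)
     = 50·(265 − j305)/(50 − j1620)

Z_in ≈ 9.68 + j7.89 Ω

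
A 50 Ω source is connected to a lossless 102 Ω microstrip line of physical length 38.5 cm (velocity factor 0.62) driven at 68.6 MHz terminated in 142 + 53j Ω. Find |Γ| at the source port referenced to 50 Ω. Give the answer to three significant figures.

λ = v/f = 0.62·c / 68.6 MHz = 2.71 m
βl = 2π·l/λ = 2π × 0.142 = 51.1°
tan(βl) = 1.24
Z_in = Z_0·(Z_L + jZ_0·tanβl)/(Z_0 + jZ_L·tanβl) = 116 − j58.4 Ω
Γ_s = (Z_in − Z_s)/(Z_in + Z_s) = (66 − j58.4)/(166 − j58.4), |Γ_s| = 0.501

|Γ| ≈ 0.501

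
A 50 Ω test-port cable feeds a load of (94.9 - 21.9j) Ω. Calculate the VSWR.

VSWR ≈ 2.03

Γ = (Z_L − Z_0)/(Z_L + Z_0) = (44.9 − j21.9)/(144.9 − j21.9)
|Γ| = 50/147 = 0.341
VSWR = (1 + |Γ|)/(1 − |Γ|) = 1.34/0.659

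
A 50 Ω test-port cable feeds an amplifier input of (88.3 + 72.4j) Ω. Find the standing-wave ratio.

VSWR ≈ 3.21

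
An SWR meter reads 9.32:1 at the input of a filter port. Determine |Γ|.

|Γ| = (S − 1)/(S + 1) = (9.32 − 1)/(9.32 + 1) = 8.32/10.3

|Γ| ≈ 0.806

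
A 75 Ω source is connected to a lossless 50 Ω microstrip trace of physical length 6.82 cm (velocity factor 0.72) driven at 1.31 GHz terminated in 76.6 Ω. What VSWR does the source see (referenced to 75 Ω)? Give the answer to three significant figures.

VSWR ≈ 1.55

λ = v/f = 0.72·c / 1.31 GHz = 0.165 m
βl = 2π·l/λ = 2π × 0.414 = 149°
tan(βl) = -0.603
Z_in = Z_0·(Z_L + jZ_0·tanβl)/(Z_0 + jZ_L·tanβl) = 56.4 + j21.9 Ω
Γ_s = (Z_in − Z_s)/(Z_in + Z_s) = (-18.6 + j21.9)/(131 + j21.9), |Γ_s| = 0.216
VSWR = (1 + |Γ_s|)/(1 − |Γ_s|)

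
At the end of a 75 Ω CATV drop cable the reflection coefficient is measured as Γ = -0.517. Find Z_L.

Z_L = Z_0·(1 + Γ)/(1 − Γ) = 75·(0.483)/(1.52)

Z_L ≈ 23.9 Ω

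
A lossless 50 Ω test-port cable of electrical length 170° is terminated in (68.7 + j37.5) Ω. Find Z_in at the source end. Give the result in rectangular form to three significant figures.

tan(βl) = tan(170°) = -0.176
Z_in = Z_0·(Z_L + jZ_0·tanβl)/(Z_0 + jZ_L·tanβl)
     = 50·(68.7 + j28.7)/(56.6 − j12.1)

Z_in ≈ 52.8 + j36.6 Ω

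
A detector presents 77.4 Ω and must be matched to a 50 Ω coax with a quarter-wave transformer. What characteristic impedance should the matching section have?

Z_qwt = √(Z_0·R_L) = √(50 × 77.4) = √3870

Z_qwt ≈ 62.2 Ω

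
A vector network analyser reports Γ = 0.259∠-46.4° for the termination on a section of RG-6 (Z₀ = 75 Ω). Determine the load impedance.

Z_L = Z_0·(1 + Γ)/(1 − Γ) = 75·(1.18 − j0.188)/(0.821 + j0.188)

Z_L ≈ 98.6 − j39.6 Ω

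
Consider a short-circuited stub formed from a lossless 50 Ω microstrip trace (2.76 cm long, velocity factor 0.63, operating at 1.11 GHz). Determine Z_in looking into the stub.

Z_in ≈ +j81.1 Ω

λ = v/f = 0.63·c / 1.11 GHz = 0.17 m
βl = 2π·l/λ = 2π × 0.162 = 58.4°
tan(βl) = 1.62
For a short-circuited stub, Z_in = jZ_0·tan(βl)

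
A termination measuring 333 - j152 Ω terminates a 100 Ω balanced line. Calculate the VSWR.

VSWR ≈ 4.08

Γ = (Z_L − Z_0)/(Z_L + Z_0) = (233 − j152)/(433 − j152)
|Γ| = 278/459 = 0.606
VSWR = (1 + |Γ|)/(1 − |Γ|) = 1.61/0.394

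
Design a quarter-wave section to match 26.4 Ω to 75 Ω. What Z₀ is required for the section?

Z_qwt ≈ 44.5 Ω

Z_qwt = √(Z_0·R_L) = √(75 × 26.4) = √1980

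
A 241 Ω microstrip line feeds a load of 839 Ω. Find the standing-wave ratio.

VSWR ≈ 3.48

For a purely resistive load, VSWR = R_L/Z_0 or Z_0/R_L (whichever > 1) = 839/241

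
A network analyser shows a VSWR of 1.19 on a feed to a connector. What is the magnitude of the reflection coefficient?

|Γ| ≈ 0.0868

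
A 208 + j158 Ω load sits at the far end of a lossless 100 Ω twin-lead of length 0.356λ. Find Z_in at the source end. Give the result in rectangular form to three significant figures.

βl = 2π × 0.356 = 128°
tan(βl) = tan(128°) = -1.27
Z_in = Z_0·(Z_L + jZ_0·tanβl)/(Z_0 + jZ_L·tanβl)
     = 100·(208 + j30.7)/(301 − j265)

Z_in ≈ 33.9 + j40 Ω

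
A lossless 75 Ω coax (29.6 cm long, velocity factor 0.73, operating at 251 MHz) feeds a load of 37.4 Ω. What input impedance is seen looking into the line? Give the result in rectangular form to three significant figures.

Z_in ≈ 81.1 − j55 Ω

λ = v/f = 0.73·c / 251 MHz = 0.873 m
βl = 2π·l/λ = 2π × 0.339 = 122°
tan(βl) = tan(122°) = -1.59
Z_in = Z_0·(Z_L + jZ_0·tanβl)/(Z_0 + jZ_L·tanβl)
     = 75·(37.4 − j119)/(75 − j59.6)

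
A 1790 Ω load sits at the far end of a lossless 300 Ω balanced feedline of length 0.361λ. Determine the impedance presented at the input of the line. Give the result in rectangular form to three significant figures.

Z_in ≈ 83.9 + j240 Ω

βl = 2π × 0.361 = 130°
tan(βl) = tan(130°) = -1.19
Z_in = Z_0·(Z_L + jZ_0·tanβl)/(Z_0 + jZ_L·tanβl)
     = 300·(1790 − j358)/(300 − j2140)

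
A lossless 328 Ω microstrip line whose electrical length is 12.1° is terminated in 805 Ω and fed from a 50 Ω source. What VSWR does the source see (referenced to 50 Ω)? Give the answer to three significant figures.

tan(βl) = 0.214
Z_in = Z_0·(Z_L + jZ_0·tanβl)/(Z_0 + jZ_L·tanβl) = 659 − j277 Ω
Γ_s = (Z_in − Z_s)/(Z_in + Z_s) = (609 − j277)/(709 − j277), |Γ_s| = 0.879
VSWR = (1 + |Γ_s|)/(1 − |Γ_s|)

VSWR ≈ 15.5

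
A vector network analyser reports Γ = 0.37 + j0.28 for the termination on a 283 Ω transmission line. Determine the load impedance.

Z_L = Z_0·(1 + Γ)/(1 − Γ) = 283·(1.37 + j0.28)/(0.63 − j0.28)

Z_L ≈ 467 + j333 Ω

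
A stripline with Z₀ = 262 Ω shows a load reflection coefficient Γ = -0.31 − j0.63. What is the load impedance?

Z_L ≈ 62.9 − j156 Ω

Z_L = Z_0·(1 + Γ)/(1 − Γ) = 262·(0.69 − j0.63)/(1.31 + j0.63)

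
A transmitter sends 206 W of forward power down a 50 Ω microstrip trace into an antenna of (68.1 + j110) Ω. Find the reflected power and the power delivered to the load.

P_reflected ≈ 98.3 W; P_delivered ≈ 108 W

|Γ| = |(18.1 + j110)/(118.1 + j110)| = 0.691
|Γ|² = 0.477
P_refl = |Γ|²·P_inc = 98.3 W, P_del = (1 − |Γ|²)·P_inc = 108 W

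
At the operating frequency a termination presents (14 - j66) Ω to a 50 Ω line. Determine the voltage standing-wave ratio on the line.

VSWR ≈ 9.97

Γ = (Z_L − Z_0)/(Z_L + Z_0) = (-36 − j66)/(64 − j66)
|Γ| = 75.2/91.9 = 0.818
VSWR = (1 + |Γ|)/(1 − |Γ|) = 1.82/0.182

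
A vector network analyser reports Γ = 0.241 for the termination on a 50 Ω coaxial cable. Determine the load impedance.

Z_L = Z_0·(1 + Γ)/(1 − Γ) = 50·(1.24)/(0.759)

Z_L ≈ 81.8 Ω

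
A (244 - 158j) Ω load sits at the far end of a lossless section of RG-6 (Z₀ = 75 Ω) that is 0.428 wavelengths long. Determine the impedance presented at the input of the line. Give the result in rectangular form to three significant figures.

Z_in ≈ 121 + j156 Ω

βl = 2π × 0.428 = 154°
tan(βl) = tan(154°) = -0.486
Z_in = Z_0·(Z_L + jZ_0·tanβl)/(Z_0 + jZ_L·tanβl)
     = 75·(244 − j194)/(-1.79 − j119)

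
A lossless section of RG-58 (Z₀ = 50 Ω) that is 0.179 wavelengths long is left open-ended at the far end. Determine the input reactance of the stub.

βl = 2π × 0.179 = 64.4°
tan(βl) = 2.09
For an open-ended stub, Z_in = −jZ_0·cot(βl) = −jZ_0/tan(βl)

X_in ≈ -23.9 Ω (capacitive)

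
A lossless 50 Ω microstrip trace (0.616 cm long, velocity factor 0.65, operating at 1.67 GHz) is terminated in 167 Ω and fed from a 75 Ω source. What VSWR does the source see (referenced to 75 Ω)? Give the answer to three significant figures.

VSWR ≈ 2.55

λ = v/f = 0.65·c / 1.67 GHz = 0.117 m
βl = 2π·l/λ = 2π × 0.0528 = 19°
tan(βl) = 0.344
Z_in = Z_0·(Z_L + jZ_0·tanβl)/(Z_0 + jZ_L·tanβl) = 80.5 − j75.3 Ω
Γ_s = (Z_in − Z_s)/(Z_in + Z_s) = (5.46 − j75.3)/(155 − j75.3), |Γ_s| = 0.437
VSWR = (1 + |Γ_s|)/(1 − |Γ_s|)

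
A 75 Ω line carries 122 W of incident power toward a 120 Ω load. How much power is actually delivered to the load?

P_delivered ≈ 116 W

Γ = (120 − 75)/(120 + 75) = 0.231
|Γ|² = 0.0533
P_refl = |Γ|²·P_inc = 6.5 W, P_del = (1 − |Γ|²)·P_inc = 116 W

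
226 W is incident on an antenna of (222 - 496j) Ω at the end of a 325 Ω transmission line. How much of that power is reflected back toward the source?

P_reflected ≈ 106 W

|Γ| = |(-103 − j496)/(547 − j496)| = 0.686
|Γ|² = 0.471
P_refl = |Γ|²·P_inc = 106 W, P_del = (1 − |Γ|²)·P_inc = 120 W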